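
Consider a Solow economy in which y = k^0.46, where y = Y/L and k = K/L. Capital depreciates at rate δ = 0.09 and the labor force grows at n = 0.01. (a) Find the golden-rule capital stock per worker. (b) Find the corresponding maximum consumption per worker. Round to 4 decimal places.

n + δ = 0.01 + 0.09 = 0.1.
Setting f'(k) = n+δ gives 0.46·k^(0.46−1) = 0.1, hence k_gold = (0.46/0.1)^(1/0.54) ≈ 16.8783.
y_gold = 16.8783^0.46 ≈ 3.6692; c_gold = y_gold − 0.1·k_gold ≈ 1.9814.

(a) k_gold ≈ 16.8783; (b) c_gold ≈ 1.9814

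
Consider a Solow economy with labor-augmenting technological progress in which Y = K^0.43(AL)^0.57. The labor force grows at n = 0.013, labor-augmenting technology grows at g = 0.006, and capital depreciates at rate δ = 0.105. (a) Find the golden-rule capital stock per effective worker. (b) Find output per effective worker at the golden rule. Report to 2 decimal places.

Capital per effective worker breaks even when investment replaces (n + g + δ)·k; here n + g + δ = 0.124.
Maximizing c = f(k) − (n+g+δ)·k gives f'(k) = n+g+δ, i.e. 0.43·k^(0.43−1) = 0.124, so k_gold = (0.43/0.124)^(1/0.57) ≈ 8.8603.
y_gold = 8.8603^0.43 ≈ 2.5551.

(a) k_gold ≈ 8.86; (b) y_gold ≈ 2.56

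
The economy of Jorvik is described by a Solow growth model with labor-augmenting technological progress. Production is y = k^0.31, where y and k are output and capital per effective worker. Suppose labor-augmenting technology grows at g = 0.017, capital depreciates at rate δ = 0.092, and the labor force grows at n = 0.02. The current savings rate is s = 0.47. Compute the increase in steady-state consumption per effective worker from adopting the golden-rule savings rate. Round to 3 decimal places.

Break-even investment rate: n + g + δ = 0.02 + 0.017 + 0.092 = 0.129.
Current steady state (s = 0.47): k* = (0.47/0.129)^(1/0.69) ≈ 6.5130, y* = 6.5130^0.31 ≈ 1.7876, c* = (1−0.47)·1.7876 ≈ 0.9474.
Golden rule sets MPK = n+g+δ: 0.31·k^(0.31−1) = 0.129, so k_gold = (0.31/0.129)^(1/0.69) ≈ 3.5632.
y_gold = 3.5632^0.31 ≈ 1.4828, c_gold = y_gold − 0.129·k_gold ≈ 1.0231.
Gain: Δc = 1.0231 − 0.9474 ≈ 0.0757.

Δc ≈ 0.076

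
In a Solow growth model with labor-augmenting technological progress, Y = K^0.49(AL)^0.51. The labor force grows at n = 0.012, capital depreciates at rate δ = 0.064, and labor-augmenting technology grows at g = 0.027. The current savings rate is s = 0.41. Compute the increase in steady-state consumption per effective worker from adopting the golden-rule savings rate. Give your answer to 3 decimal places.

n + g + δ = 0.012 + 0.027 + 0.064 = 0.103.
Current steady state (s = 0.41): k* = (0.41/0.103)^(1/0.51) ≈ 15.0095, y* = 15.0095^0.49 ≈ 3.7707, c* = (1−0.41)·3.7707 ≈ 2.2247.
Setting f'(k) = n+g+δ gives 0.49·k^(0.49−1) = 0.103, hence k_gold = (0.49/0.103)^(1/0.51) ≈ 21.2890.
y_gold = 21.2890^0.49 ≈ 4.4750, c_gold = y_gold − 0.103·k_gold ≈ 2.2823.
Gain: Δc = 2.2823 − 2.2247 ≈ 0.0576.

Δc ≈ 0.058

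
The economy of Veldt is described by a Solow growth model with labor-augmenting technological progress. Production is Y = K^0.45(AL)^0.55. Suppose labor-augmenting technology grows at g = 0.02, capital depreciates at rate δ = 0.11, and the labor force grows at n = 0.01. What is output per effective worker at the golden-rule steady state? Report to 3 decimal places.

The effective depreciation rate is n + g + δ = 0.01 + 0.02 + 0.11 = 0.14.
Maximizing c = f(k) − (n+g+δ)·k gives f'(k) = n+g+δ, i.e. 0.45·k^(0.45−1) = 0.14, so k_gold = (0.45/0.14)^(1/0.55) ≈ 8.3555.
Output: y_gold = k_gold^0.45 = 8.3555^0.45 ≈ 2.5995.

y_gold ≈ 2.599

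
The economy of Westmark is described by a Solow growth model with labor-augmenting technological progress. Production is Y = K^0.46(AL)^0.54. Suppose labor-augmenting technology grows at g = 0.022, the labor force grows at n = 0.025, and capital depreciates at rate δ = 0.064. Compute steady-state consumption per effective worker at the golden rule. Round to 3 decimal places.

n + g + δ = 0.025 + 0.022 + 0.064 = 0.111.
At the golden rule the marginal product of capital equals n+g+δ: 0.46·k^(0.46−1) = 0.111. Solving, k_gold = (0.46/0.111)^(1/0.54) ≈ 13.9123.
y_gold = 13.9123^0.46 ≈ 3.3571.
c_gold = y_gold − (n+g+δ)·k_gold = 3.3571 − 0.111·13.9123 ≈ 1.8128.

c_gold ≈ 1.813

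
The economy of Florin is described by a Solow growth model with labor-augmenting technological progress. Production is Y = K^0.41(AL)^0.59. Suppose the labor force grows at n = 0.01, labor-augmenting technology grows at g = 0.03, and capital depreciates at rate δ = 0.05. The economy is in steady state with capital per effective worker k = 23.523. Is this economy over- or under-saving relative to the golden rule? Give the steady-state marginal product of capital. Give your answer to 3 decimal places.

n + g + δ = 0.01 + 0.03 + 0.05 = 0.09.
MPK = 0.41·k^(0.41−1) = 0.41·23.523^(-0.59) ≈ 0.0636.
MPK < 0.09, so the economy is dynamically inefficient (over-saving).

over-saving; MPK ≈ 0.064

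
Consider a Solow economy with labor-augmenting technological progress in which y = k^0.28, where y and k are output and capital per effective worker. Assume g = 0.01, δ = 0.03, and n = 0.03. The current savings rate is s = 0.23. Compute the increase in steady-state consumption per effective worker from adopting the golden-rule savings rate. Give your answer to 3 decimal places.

The effective depreciation rate is n + g + δ = 0.03 + 0.01 + 0.03 = 0.07.
Current steady state (s = 0.23): k* = (0.23/0.07)^(1/0.72) ≈ 5.2184, y* = 5.2184^0.28 ≈ 1.5882, c* = (1−0.23)·1.5882 ≈ 1.2229.
At the golden rule the marginal product of capital equals n+g+δ: 0.28·k^(0.28−1) = 0.07. Solving, k_gold = (0.28/0.07)^(1/0.72) ≈ 6.8580.
y_gold = 6.8580^0.28 ≈ 1.7145, c_gold = y_gold − 0.07·k_gold ≈ 1.2344.
Gain: Δc = 1.2344 − 1.2229 ≈ 0.0115.

Δc ≈ 0.011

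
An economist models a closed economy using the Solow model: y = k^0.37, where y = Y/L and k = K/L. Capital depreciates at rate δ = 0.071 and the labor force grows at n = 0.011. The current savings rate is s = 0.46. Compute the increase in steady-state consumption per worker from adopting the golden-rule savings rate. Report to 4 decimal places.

Break-even investment rate: n + δ = 0.011 + 0.071 = 0.082.
Current steady state (s = 0.46): k* = (0.46/0.082)^(1/0.63) ≈ 15.4454, y* = 15.4454^0.37 ≈ 2.7533, c* = (1−0.46)·2.7533 ≈ 1.4868.
Golden rule sets MPK = n+δ: 0.37·k^(0.37−1) = 0.082, so k_gold = (0.37/0.082)^(1/0.63) ≈ 10.9323.
y_gold = 10.9323^0.37 ≈ 2.4228, c_gold = y_gold − 0.082·k_gold ≈ 1.5264.
Gain: Δc = 1.5264 − 1.4868 ≈ 0.0396.

Δc ≈ 0.0396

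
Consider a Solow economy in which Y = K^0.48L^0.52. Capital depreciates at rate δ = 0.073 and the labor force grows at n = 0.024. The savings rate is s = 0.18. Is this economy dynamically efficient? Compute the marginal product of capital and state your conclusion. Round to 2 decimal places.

dynamically efficient; MPK ≈ 0.26

Capital per worker breaks even when investment replaces (n + δ)·k; here n + δ = 0.097.
Steady-state k*: s·k^0.48 = 0.097·k gives k* = (0.18/0.097)^(1/0.52) ≈ 3.2836.
MPK = 0.48·3.2836^(-0.52) ≈ 0.2587.
MPK > n+δ = 0.097, so the economy is dynamically efficient (under-saving).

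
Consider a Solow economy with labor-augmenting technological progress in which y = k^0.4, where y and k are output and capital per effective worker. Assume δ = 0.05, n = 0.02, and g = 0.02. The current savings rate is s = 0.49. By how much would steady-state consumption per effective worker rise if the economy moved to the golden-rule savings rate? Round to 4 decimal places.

n + g + δ = 0.02 + 0.02 + 0.05 = 0.09.
Current steady state (s = 0.49): k* = (0.49/0.09)^(1/0.6) ≈ 16.8496, y* = 16.8496^0.4 ≈ 3.0948, c* = (1−0.49)·3.0948 ≈ 1.5784.
Golden rule sets MPK = n+g+δ: 0.4·k^(0.4−1) = 0.09, so k_gold = (0.4/0.09)^(1/0.6) ≈ 12.0142.
y_gold = 12.0142^0.4 ≈ 2.7032, c_gold = y_gold − 0.09·k_gold ≈ 1.6219.
Gain: Δc = 1.6219 − 1.5784 ≈ 0.0436.

Δc ≈ 0.0436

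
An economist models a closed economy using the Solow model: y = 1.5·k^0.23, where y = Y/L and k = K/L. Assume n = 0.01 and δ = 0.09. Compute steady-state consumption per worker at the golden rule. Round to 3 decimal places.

n + δ = 0.01 + 0.09 = 0.1.
Maximizing c = f(k) − (n+δ)·k gives f'(k) = n+δ, i.e. 0.23·1.5·k^(0.23−1) = 0.1, so k_gold = (0.23·1.5/0.1)^(1/0.77) ≈ 4.9942.
y_gold = 1.5·4.9942^0.23 ≈ 2.1714.
c_gold = y_gold − (n+δ)·k_gold = 2.1714 − 0.1·4.9942 ≈ 1.6720.

c_gold ≈ 1.672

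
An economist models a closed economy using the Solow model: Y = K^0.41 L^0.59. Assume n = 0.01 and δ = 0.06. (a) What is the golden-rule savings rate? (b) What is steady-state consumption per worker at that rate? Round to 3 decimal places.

(a) s_gold = 0.410; (b) c_gold ≈ 2.015

Break-even investment rate: n + δ = 0.01 + 0.06 = 0.07.
For Cobb-Douglas, s_gold equals capital's share: s_gold = 0.41.
At the golden rule the marginal product of capital equals n+δ: 0.41·k^(0.41−1) = 0.07. Solving, k_gold = (0.41/0.07)^(1/0.59) ≈ 20.0061.
y_gold = 20.0061^0.41 ≈ 3.4157; c_gold = (1−0.41)·y_gold ≈ 2.0152.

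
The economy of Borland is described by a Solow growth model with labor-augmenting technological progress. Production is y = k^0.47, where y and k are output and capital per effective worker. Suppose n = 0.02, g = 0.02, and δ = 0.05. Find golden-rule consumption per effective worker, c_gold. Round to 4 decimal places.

c_gold ≈ 2.2954

Break-even investment rate: n + g + δ = 0.02 + 0.02 + 0.05 = 0.09.
Golden rule sets MPK = n+g+δ: 0.47·k^(0.47−1) = 0.09, so k_gold = (0.47/0.09)^(1/0.53) ≈ 22.6175.
y_gold = 22.6175^0.47 ≈ 4.3310.
c_gold = y_gold − (n+g+δ)·k_gold = 4.3310 − 0.09·22.6175 ≈ 2.2954.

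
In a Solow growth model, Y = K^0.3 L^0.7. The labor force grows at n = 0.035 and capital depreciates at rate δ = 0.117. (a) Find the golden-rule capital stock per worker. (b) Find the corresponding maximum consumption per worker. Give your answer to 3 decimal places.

The effective depreciation rate is n + δ = 0.035 + 0.117 = 0.152.
Golden rule sets MPK = n+δ: 0.3·k^(0.3−1) = 0.152, so k_gold = (0.3/0.152)^(1/0.7) ≈ 2.6413.
y_gold = 2.6413^0.3 ≈ 1.3383; c_gold = y_gold − 0.152·k_gold ≈ 0.9368.

(a) k_gold ≈ 2.641; (b) c_gold ≈ 0.937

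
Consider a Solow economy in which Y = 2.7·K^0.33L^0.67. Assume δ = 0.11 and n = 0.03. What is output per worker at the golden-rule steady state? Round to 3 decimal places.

y_gold ≈ 6.718

Capital per worker breaks even when investment replaces (n + δ)·k; here n + δ = 0.14.
Maximizing c = f(k) − (n+δ)·k gives f'(k) = n+δ, i.e. 0.33·2.7·k^(0.33−1) = 0.14, so k_gold = (0.33·2.7/0.14)^(1/0.67) ≈ 15.8353.
Output: y_gold = 2.7·k_gold^0.33 = 2.7·15.8353^0.33 ≈ 6.7180.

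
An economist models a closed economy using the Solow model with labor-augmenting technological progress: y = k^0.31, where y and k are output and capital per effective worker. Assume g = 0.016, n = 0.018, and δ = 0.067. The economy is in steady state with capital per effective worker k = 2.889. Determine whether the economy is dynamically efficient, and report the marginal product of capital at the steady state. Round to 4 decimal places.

dynamically efficient; MPK ≈ 0.1491

Break-even investment rate: n + g + δ = 0.018 + 0.016 + 0.067 = 0.101.
MPK = 0.31·k^(0.31−1) = 0.31·2.889^(-0.69) ≈ 0.1491.
MPK > 0.101, so the economy is dynamically efficient (under-saving).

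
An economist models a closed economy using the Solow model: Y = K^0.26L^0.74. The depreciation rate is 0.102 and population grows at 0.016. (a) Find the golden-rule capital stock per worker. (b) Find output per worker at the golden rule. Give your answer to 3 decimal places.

(a) k_gold ≈ 2.908; (b) y_gold ≈ 1.320

Break-even investment rate: n + δ = 0.016 + 0.102 = 0.118.
Setting f'(k) = n+δ gives 0.26·k^(0.26−1) = 0.118, hence k_gold = (0.26/0.118)^(1/0.74) ≈ 2.9083.
y_gold = 2.9083^0.26 ≈ 1.3199.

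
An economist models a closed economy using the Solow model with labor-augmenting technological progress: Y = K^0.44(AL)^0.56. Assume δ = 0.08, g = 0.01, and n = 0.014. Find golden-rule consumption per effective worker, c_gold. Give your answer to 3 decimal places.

c_gold ≈ 1.739

The effective depreciation rate is n + g + δ = 0.014 + 0.01 + 0.08 = 0.104.
At the golden rule the marginal product of capital equals n+g+δ: 0.44·k^(0.44−1) = 0.104. Solving, k_gold = (0.44/0.104)^(1/0.56) ≈ 13.1403.
y_gold = 13.1403^0.44 ≈ 3.1059.
c_gold = y_gold − (n+g+δ)·k_gold = 3.1059 − 0.104·13.1403 ≈ 1.7393.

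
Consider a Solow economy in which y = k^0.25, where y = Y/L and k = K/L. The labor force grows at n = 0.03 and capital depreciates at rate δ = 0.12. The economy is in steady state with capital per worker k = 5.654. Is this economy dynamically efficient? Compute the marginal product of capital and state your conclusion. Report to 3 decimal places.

Break-even investment rate: n + δ = 0.03 + 0.12 = 0.15.
MPK = 0.25·k^(0.25−1) = 0.25·5.654^(-0.75) ≈ 0.0682.
MPK < 0.15, so the economy is dynamically inefficient (over-saving).

dynamically inefficient; MPK ≈ 0.068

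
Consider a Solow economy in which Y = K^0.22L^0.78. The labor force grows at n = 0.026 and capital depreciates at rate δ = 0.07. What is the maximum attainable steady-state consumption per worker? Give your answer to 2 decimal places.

n + δ = 0.026 + 0.07 = 0.096.
At the golden rule the marginal product of capital equals n+δ: 0.22·k^(0.22−1) = 0.096. Solving, k_gold = (0.22/0.096)^(1/0.78) ≈ 2.8956.
y_gold = 2.8956^0.22 ≈ 1.2635.
c_gold = y_gold − (n+δ)·k_gold = 1.2635 − 0.096·2.8956 ≈ 0.9855.

c_gold ≈ 0.99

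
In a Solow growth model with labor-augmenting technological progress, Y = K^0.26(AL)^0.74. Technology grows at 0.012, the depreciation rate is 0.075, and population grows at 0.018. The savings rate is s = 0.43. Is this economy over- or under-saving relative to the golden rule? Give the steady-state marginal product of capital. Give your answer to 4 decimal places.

over-saving; MPK ≈ 0.0635

n + g + δ = 0.018 + 0.012 + 0.075 = 0.105.
Steady-state k*: s·k^0.26 = 0.105·k gives k* = (0.43/0.105)^(1/0.74) ≈ 6.7205.
MPK = 0.26·6.7205^(-0.74) ≈ 0.0635.
MPK < n+g+δ = 0.105, so the economy is dynamically inefficient (over-saving).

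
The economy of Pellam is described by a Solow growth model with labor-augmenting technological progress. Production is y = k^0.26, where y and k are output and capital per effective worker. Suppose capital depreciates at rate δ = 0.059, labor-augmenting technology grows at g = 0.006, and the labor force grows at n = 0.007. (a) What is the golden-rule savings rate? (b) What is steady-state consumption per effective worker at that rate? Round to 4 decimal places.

(a) s_gold = 0.2600; (b) c_gold ≈ 1.1619

The effective depreciation rate is n + g + δ = 0.007 + 0.006 + 0.059 = 0.072.
For Cobb-Douglas, s_gold equals capital's share: s_gold = 0.26.
Golden rule sets MPK = n+g+δ: 0.26·k^(0.26−1) = 0.072, so k_gold = (0.26/0.072)^(1/0.74) ≈ 5.6698.
y_gold = 5.6698^0.26 ≈ 1.5701; c_gold = (1−0.26)·y_gold ≈ 1.1619.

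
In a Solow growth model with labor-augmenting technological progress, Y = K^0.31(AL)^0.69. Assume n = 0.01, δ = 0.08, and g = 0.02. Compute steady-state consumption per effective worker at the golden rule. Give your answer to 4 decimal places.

c_gold ≈ 1.0990

n + g + δ = 0.01 + 0.02 + 0.08 = 0.11.
Maximizing c = f(k) − (n+g+δ)·k gives f'(k) = n+g+δ, i.e. 0.31·k^(0.31−1) = 0.11, so k_gold = (0.31/0.11)^(1/0.69) ≈ 4.4888.
y_gold = 4.4888^0.31 ≈ 1.5928.
c_gold = y_gold − (n+g+δ)·k_gold = 1.5928 − 0.11·4.4888 ≈ 1.0990.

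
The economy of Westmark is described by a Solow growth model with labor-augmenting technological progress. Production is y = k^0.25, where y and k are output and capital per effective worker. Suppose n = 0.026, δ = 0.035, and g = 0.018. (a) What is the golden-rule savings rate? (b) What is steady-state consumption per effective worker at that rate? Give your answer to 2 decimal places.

Capital per effective worker breaks even when investment replaces (n + g + δ)·k; here n + g + δ = 0.079.
For Cobb-Douglas, s_gold equals capital's share: s_gold = 0.25.
Maximizing c = f(k) − (n+g+δ)·k gives f'(k) = n+g+δ, i.e. 0.25·k^(0.25−1) = 0.079, so k_gold = (0.25/0.079)^(1/0.75) ≈ 4.6461.
y_gold = 4.6461^0.25 ≈ 1.4682; c_gold = (1−0.25)·y_gold ≈ 1.1011.

(a) s_gold = 0.25; (b) c_gold ≈ 1.10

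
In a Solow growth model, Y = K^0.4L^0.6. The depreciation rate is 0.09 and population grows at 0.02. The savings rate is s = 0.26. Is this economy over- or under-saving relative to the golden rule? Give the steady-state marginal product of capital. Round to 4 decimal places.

Break-even investment rate: n + δ = 0.02 + 0.09 = 0.11.
Steady-state k*: s·k^0.4 = 0.11·k gives k* = (0.26/0.11)^(1/0.6) ≈ 4.1941.
MPK = 0.4·4.1941^(-0.6) ≈ 0.1692.
MPK > n+δ = 0.11, so the economy is dynamically efficient (under-saving).

under-saving; MPK ≈ 0.1692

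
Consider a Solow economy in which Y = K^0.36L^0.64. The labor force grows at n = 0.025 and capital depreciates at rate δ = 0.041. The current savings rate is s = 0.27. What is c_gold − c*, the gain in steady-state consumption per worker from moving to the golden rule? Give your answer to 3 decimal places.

Δc ≈ 0.050

Break-even investment rate: n + δ = 0.025 + 0.041 = 0.066.
Current steady state (s = 0.27): k* = (0.27/0.066)^(1/0.64) ≈ 9.0358, y* = 9.0358^0.36 ≈ 2.2088, c* = (1−0.27)·2.2088 ≈ 1.6124.
Golden rule sets MPK = n+δ: 0.36·k^(0.36−1) = 0.066, so k_gold = (0.36/0.066)^(1/0.64) ≈ 14.1640.
y_gold = 14.1640^0.36 ≈ 2.5967, c_gold = y_gold − 0.066·k_gold ≈ 1.6619.
Gain: Δc = 1.6619 − 1.6124 ≈ 0.0495.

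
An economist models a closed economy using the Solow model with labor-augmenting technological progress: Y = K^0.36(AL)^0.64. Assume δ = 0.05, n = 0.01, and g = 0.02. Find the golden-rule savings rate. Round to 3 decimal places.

n + g + δ = 0.01 + 0.02 + 0.05 = 0.08.
At the golden rule MPK = n+g+δ, and in any Cobb-Douglas steady state s = (n+g+δ)·k/y = MPK·k/y = capital's share 0.36.

s_gold = 0.360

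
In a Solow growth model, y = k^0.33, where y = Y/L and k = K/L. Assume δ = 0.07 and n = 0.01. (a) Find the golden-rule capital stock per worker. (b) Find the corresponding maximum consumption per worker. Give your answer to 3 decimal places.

The effective depreciation rate is n + δ = 0.01 + 0.07 = 0.08.
At the golden rule the marginal product of capital equals n+δ: 0.33·k^(0.33−1) = 0.08. Solving, k_gold = (0.33/0.08)^(1/0.67) ≈ 8.2898.
y_gold = 8.2898^0.33 ≈ 2.0096; c_gold = y_gold − 0.08·k_gold ≈ 1.3465.

(a) k_gold ≈ 8.290; (b) c_gold ≈ 1.346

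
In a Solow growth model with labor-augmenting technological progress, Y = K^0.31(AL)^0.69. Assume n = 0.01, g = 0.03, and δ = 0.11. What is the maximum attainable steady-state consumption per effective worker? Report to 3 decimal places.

c_gold ≈ 0.956

The effective depreciation rate is n + g + δ = 0.01 + 0.03 + 0.11 = 0.15.
At the golden rule the marginal product of capital equals n+g+δ: 0.31·k^(0.31−1) = 0.15. Solving, k_gold = (0.31/0.15)^(1/0.69) ≈ 2.8636.
y_gold = 2.8636^0.31 ≈ 1.3856.
c_gold = y_gold − (n+g+δ)·k_gold = 1.3856 − 0.15·2.8636 ≈ 0.9561.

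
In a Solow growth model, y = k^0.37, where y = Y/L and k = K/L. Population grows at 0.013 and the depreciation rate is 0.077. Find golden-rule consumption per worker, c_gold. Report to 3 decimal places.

c_gold ≈ 1.445

Capital per worker breaks even when investment replaces (n + δ)·k; here n + δ = 0.09.
At the golden rule the marginal product of capital equals n+δ: 0.37·k^(0.37−1) = 0.09. Solving, k_gold = (0.37/0.09)^(1/0.63) ≈ 9.4306.
y_gold = 9.4306^0.37 ≈ 2.2939.
c_gold = y_gold − (n+δ)·k_gold = 2.2939 − 0.09·9.4306 ≈ 1.4452.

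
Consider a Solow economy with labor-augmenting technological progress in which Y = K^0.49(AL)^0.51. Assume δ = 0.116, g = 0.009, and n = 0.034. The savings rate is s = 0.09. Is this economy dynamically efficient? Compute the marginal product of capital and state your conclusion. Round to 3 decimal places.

Break-even investment rate: n + g + δ = 0.034 + 0.009 + 0.116 = 0.159.
Steady-state k*: s·k^0.49 = 0.159·k gives k* = (0.09/0.159)^(1/0.51) ≈ 0.3276.
MPK = 0.49·0.3276^(-0.51) ≈ 0.8657.
MPK > n+g+δ = 0.159, so the economy is dynamically efficient (under-saving).

dynamically efficient; MPK ≈ 0.866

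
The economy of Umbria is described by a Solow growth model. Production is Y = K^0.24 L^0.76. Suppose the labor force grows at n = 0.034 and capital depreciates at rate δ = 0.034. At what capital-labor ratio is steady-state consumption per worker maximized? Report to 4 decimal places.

Break-even investment rate: n + δ = 0.034 + 0.034 = 0.068.
Setting f'(k) = n+δ gives 0.24·k^(0.24−1) = 0.068, hence k_gold = (0.24/0.068)^(1/0.76) ≈ 5.2561.

k_gold ≈ 5.2561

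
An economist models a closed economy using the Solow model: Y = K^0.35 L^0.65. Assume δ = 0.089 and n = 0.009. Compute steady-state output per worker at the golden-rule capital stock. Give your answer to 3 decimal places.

Capital per worker breaks even when investment replaces (n + δ)·k; here n + δ = 0.098.
Setting f'(k) = n+δ gives 0.35·k^(0.35−1) = 0.098, hence k_gold = (0.35/0.098)^(1/0.65) ≈ 7.0880.
Output: y_gold = k_gold^0.35 = 7.0880^0.35 ≈ 1.9847.

y_gold ≈ 1.985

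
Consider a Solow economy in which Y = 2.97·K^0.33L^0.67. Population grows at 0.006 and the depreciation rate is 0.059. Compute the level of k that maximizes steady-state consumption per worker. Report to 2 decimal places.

k_gold ≈ 57.38

n + δ = 0.006 + 0.059 = 0.065.
Setting f'(k) = n+δ gives 0.33·2.97·k^(0.33−1) = 0.065, hence k_gold = (0.33·2.97/0.065)^(1/0.67) ≈ 57.3775.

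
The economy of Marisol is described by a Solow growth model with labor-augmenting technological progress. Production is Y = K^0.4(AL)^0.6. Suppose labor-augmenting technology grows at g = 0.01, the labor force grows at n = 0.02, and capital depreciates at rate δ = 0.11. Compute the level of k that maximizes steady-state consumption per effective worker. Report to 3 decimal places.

Capital per effective worker breaks even when investment replaces (n + g + δ)·k; here n + g + δ = 0.14.
Maximizing c = f(k) − (n+g+δ)·k gives f'(k) = n+g+δ, i.e. 0.4·k^(0.4−1) = 0.14, so k_gold = (0.4/0.14)^(1/0.6) ≈ 5.7529.

k_gold ≈ 5.753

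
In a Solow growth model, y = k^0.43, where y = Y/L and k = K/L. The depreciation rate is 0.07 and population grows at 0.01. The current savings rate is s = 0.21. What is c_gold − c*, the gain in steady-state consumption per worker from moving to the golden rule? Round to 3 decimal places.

Δc ≈ 0.391

n + δ = 0.01 + 0.07 = 0.08.
Current steady state (s = 0.21): k* = (0.21/0.08)^(1/0.57) ≈ 5.4364, y* = 5.4364^0.43 ≈ 2.0710, c* = (1−0.21)·2.0710 ≈ 1.6361.
Setting f'(k) = n+δ gives 0.43·k^(0.43−1) = 0.08, hence k_gold = (0.43/0.08)^(1/0.57) ≈ 19.1146.
y_gold = 19.1146^0.43 ≈ 3.5562, c_gold = y_gold − 0.08·k_gold ≈ 2.0270.
Gain: Δc = 2.0270 − 1.6361 ≈ 0.3909.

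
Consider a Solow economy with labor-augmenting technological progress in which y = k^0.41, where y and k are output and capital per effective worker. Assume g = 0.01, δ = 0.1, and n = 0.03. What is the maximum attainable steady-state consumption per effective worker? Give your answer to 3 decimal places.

c_gold ≈ 1.245

Break-even investment rate: n + g + δ = 0.03 + 0.01 + 0.1 = 0.14.
Golden rule sets MPK = n+g+δ: 0.41·k^(0.41−1) = 0.14, so k_gold = (0.41/0.14)^(1/0.59) ≈ 6.1793.
y_gold = 6.1793^0.41 ≈ 2.1100.
c_gold = y_gold − (n+g+δ)·k_gold = 2.1100 − 0.14·6.1793 ≈ 1.2449.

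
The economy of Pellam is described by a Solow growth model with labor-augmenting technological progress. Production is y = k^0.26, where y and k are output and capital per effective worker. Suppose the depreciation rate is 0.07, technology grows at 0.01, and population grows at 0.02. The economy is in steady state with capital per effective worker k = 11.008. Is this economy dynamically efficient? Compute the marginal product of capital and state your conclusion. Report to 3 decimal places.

Capital per effective worker breaks even when investment replaces (n + g + δ)·k; here n + g + δ = 0.1.
MPK = 0.26·k^(0.26−1) = 0.26·11.008^(-0.74) ≈ 0.0441.
MPK < 0.1, so the economy is dynamically inefficient (over-saving).

dynamically inefficient; MPK ≈ 0.044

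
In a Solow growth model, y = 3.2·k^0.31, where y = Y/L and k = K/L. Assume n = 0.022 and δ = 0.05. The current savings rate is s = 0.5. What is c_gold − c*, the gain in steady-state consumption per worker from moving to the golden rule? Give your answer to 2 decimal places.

The effective depreciation rate is n + δ = 0.022 + 0.05 = 0.072.
Current steady state (s = 0.5): k* = (0.5·3.2/0.072)^(1/0.69) ≈ 89.5088, y* = 3.2·89.5088^0.31 ≈ 12.8893, c* = (1−0.5)·12.8893 ≈ 6.4446.
Golden rule sets MPK = n+δ: 0.31·3.2·k^(0.31−1) = 0.072, so k_gold = (0.31·3.2/0.072)^(1/0.69) ≈ 44.7697.
y_gold = 3.2·44.7697^0.31 ≈ 10.3981, c_gold = y_gold − 0.072·k_gold ≈ 7.1747.
Gain: Δc = 7.1747 − 6.4446 ≈ 0.7301.

Δc ≈ 0.73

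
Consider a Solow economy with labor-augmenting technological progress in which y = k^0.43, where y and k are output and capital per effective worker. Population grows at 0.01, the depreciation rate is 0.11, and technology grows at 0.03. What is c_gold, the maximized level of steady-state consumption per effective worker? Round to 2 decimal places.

c_gold ≈ 1.26

n + g + δ = 0.01 + 0.03 + 0.11 = 0.15.
At the golden rule the marginal product of capital equals n+g+δ: 0.43·k^(0.43−1) = 0.15. Solving, k_gold = (0.43/0.15)^(1/0.57) ≈ 6.3448.
y_gold = 6.3448^0.43 ≈ 2.2133.
c_gold = y_gold − (n+g+δ)·k_gold = 2.2133 − 0.15·6.3448 ≈ 1.2616.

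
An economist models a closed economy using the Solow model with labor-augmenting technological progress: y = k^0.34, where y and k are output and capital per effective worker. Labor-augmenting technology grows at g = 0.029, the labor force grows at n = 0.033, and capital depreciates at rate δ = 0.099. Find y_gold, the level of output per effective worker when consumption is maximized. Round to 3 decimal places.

y_gold ≈ 1.470

n + g + δ = 0.033 + 0.029 + 0.099 = 0.161.
Maximizing c = f(k) − (n+g+δ)·k gives f'(k) = n+g+δ, i.e. 0.34·k^(0.34−1) = 0.161, so k_gold = (0.34/0.161)^(1/0.66) ≈ 3.1038.
Output: y_gold = k_gold^0.34 = 3.1038^0.34 ≈ 1.4698.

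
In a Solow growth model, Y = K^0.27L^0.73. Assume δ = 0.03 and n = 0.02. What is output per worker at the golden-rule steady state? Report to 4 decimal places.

y_gold ≈ 1.8659

Capital per worker breaks even when investment replaces (n + δ)·k; here n + δ = 0.05.
Golden rule sets MPK = n+δ: 0.27·k^(0.27−1) = 0.05, so k_gold = (0.27/0.05)^(1/0.73) ≈ 10.0758.
Output: y_gold = k_gold^0.27 = 10.0758^0.27 ≈ 1.8659.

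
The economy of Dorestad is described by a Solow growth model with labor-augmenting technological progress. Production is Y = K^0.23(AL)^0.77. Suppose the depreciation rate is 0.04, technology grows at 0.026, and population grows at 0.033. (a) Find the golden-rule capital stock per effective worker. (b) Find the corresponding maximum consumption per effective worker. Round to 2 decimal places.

(a) k_gold ≈ 2.99; (b) c_gold ≈ 0.99

Capital per effective worker breaks even when investment replaces (n + g + δ)·k; here n + g + δ = 0.099.
Setting f'(k) = n+g+δ gives 0.23·k^(0.23−1) = 0.099, hence k_gold = (0.23/0.099)^(1/0.77) ≈ 2.9884.
y_gold = 2.9884^0.23 ≈ 1.2863; c_gold = y_gold − 0.099·k_gold ≈ 0.9905.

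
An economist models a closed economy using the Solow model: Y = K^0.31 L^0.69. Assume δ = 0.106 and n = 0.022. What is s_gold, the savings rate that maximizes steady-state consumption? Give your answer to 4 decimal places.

s_gold = 0.3100

n + δ = 0.022 + 0.106 = 0.128.
At the golden rule MPK = n+δ, and in any Cobb-Douglas steady state s = (n+δ)·k/y = MPK·k/y = capital's share 0.31.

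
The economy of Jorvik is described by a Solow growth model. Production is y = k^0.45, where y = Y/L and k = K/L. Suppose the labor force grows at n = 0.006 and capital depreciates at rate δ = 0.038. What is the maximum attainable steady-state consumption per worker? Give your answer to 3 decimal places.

c_gold ≈ 3.686

The effective depreciation rate is n + δ = 0.006 + 0.038 = 0.044.
Setting f'(k) = n+δ gives 0.45·k^(0.45−1) = 0.044, hence k_gold = (0.45/0.044)^(1/0.55) ≈ 68.5373.
y_gold = 68.5373^0.45 ≈ 6.7014.
c_gold = y_gold − (n+δ)·k_gold = 6.7014 − 0.044·68.5373 ≈ 3.6858.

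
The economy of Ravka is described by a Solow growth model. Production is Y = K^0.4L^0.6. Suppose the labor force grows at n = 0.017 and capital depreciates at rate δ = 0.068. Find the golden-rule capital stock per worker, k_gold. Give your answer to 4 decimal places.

Break-even investment rate: n + δ = 0.017 + 0.068 = 0.085.
Setting f'(k) = n+δ gives 0.4·k^(0.4−1) = 0.085, hence k_gold = (0.4/0.085)^(1/0.6) ≈ 13.2150.

k_gold ≈ 13.2150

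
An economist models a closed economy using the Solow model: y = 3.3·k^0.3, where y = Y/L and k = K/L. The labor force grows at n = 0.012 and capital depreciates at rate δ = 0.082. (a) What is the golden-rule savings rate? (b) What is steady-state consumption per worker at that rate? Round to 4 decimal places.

n + δ = 0.012 + 0.082 = 0.094.
For Cobb-Douglas, s_gold equals capital's share: s_gold = 0.3.
At the golden rule the marginal product of capital equals n+δ: 0.3·3.3·k^(0.3−1) = 0.094. Solving, k_gold = (0.3·3.3/0.094)^(1/0.7) ≈ 28.8885.
y_gold = 3.3·28.8885^0.3 ≈ 9.0517; c_gold = (1−0.3)·y_gold ≈ 6.3362.

(a) s_gold = 0.3000; (b) c_gold ≈ 6.3362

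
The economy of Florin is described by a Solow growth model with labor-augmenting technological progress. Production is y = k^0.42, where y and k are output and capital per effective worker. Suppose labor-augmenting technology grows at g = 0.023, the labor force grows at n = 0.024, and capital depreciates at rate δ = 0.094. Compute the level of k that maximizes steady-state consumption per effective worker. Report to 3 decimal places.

The effective depreciation rate is n + g + δ = 0.024 + 0.023 + 0.094 = 0.141.
Setting f'(k) = n+g+δ gives 0.42·k^(0.42−1) = 0.141, hence k_gold = (0.42/0.141)^(1/0.58) ≈ 6.5659.

k_gold ≈ 6.566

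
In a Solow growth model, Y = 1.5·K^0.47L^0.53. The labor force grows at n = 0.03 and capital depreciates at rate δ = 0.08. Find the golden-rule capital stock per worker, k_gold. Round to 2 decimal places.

k_gold ≈ 33.29

Capital per worker breaks even when investment replaces (n + δ)·k; here n + δ = 0.11.
At the golden rule the marginal product of capital equals n+δ: 0.47·1.5·k^(0.47−1) = 0.11. Solving, k_gold = (0.47·1.5/0.11)^(1/0.53) ≈ 33.2857.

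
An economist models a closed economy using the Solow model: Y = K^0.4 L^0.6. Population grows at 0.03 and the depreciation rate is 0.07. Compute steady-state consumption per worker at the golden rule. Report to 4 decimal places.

n + δ = 0.03 + 0.07 = 0.1.
At the golden rule the marginal product of capital equals n+δ: 0.4·k^(0.4−1) = 0.1. Solving, k_gold = (0.4/0.1)^(1/0.6) ≈ 10.0794.
y_gold = 10.0794^0.4 ≈ 2.5198.
c_gold = y_gold − (n+δ)·k_gold = 2.5198 − 0.1·10.0794 ≈ 1.5119.

c_gold ≈ 1.5119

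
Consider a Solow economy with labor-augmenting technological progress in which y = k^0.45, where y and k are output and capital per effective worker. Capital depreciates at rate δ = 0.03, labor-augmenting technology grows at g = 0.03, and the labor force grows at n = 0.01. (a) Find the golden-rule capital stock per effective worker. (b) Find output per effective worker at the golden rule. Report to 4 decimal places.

The effective depreciation rate is n + g + δ = 0.01 + 0.03 + 0.03 = 0.07.
Maximizing c = f(k) − (n+g+δ)·k gives f'(k) = n+g+δ, i.e. 0.45·k^(0.45−1) = 0.07, so k_gold = (0.45/0.07)^(1/0.55) ≈ 29.4645.
y_gold = 29.4645^0.45 ≈ 4.5834.

(a) k_gold ≈ 29.4645; (b) y_gold ≈ 4.5834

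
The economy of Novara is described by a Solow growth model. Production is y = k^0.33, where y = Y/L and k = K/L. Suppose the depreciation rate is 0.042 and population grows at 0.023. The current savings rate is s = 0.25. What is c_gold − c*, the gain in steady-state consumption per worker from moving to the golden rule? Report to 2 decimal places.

Capital per worker breaks even when investment replaces (n + δ)·k; here n + δ = 0.065.
Current steady state (s = 0.25): k* = (0.25/0.065)^(1/0.67) ≈ 7.4675, y* = 7.4675^0.33 ≈ 1.9415, c* = (1−0.25)·1.9415 ≈ 1.4562.
At the golden rule the marginal product of capital equals n+δ: 0.33·k^(0.33−1) = 0.065. Solving, k_gold = (0.33/0.065)^(1/0.67) ≈ 11.3015.
y_gold = 11.3015^0.33 ≈ 2.2260, c_gold = y_gold − 0.065·k_gold ≈ 1.4915.
Gain: Δc = 1.4915 − 1.4562 ≈ 0.0353.

Δc ≈ 0.04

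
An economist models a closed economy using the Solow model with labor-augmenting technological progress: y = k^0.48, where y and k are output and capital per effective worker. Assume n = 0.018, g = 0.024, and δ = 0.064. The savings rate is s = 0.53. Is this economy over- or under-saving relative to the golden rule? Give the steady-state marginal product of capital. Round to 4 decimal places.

Break-even investment rate: n + g + δ = 0.018 + 0.024 + 0.064 = 0.106.
Steady-state k*: s·k^0.48 = 0.106·k gives k* = (0.53/0.106)^(1/0.52) ≈ 22.0888.
MPK = 0.48·22.0888^(-0.52) ≈ 0.0960.
MPK < n+g+δ = 0.106, so the economy is dynamically inefficient (over-saving).

over-saving; MPK ≈ 0.0960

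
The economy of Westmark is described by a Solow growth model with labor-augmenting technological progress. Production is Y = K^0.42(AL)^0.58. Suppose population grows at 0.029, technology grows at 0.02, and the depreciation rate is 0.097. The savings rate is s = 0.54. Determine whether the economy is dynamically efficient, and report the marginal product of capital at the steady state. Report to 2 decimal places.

Break-even investment rate: n + g + δ = 0.029 + 0.02 + 0.097 = 0.146.
Steady-state k*: s·k^0.42 = 0.146·k gives k* = (0.54/0.146)^(1/0.58) ≈ 9.5363.
MPK = 0.42·9.5363^(-0.58) ≈ 0.1136.
MPK < n+g+δ = 0.146, so the economy is dynamically inefficient (over-saving).

dynamically inefficient; MPK ≈ 0.11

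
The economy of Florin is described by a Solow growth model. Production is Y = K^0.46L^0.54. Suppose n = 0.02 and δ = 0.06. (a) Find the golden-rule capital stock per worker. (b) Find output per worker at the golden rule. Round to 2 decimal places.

(a) k_gold ≈ 25.51; (b) y_gold ≈ 4.44

The effective depreciation rate is n + δ = 0.02 + 0.06 = 0.08.
At the golden rule the marginal product of capital equals n+δ: 0.46·k^(0.46−1) = 0.08. Solving, k_gold = (0.46/0.08)^(1/0.54) ≈ 25.5148.
y_gold = 25.5148^0.46 ≈ 4.4374.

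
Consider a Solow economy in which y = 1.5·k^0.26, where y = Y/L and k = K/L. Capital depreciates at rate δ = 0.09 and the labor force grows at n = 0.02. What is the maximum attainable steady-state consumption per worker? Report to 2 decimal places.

c_gold ≈ 1.73

n + δ = 0.02 + 0.09 = 0.11.
Golden rule sets MPK = n+δ: 0.26·1.5·k^(0.26−1) = 0.11, so k_gold = (0.26·1.5/0.11)^(1/0.74) ≈ 5.5310.
y_gold = 1.5·5.5310^0.26 ≈ 2.3400.
c_gold = y_gold − (n+δ)·k_gold = 2.3400 − 0.11·5.5310 ≈ 1.7316.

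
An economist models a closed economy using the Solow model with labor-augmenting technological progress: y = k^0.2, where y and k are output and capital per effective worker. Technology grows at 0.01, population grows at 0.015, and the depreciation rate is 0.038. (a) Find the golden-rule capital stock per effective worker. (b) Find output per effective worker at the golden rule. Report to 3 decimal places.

The effective depreciation rate is n + g + δ = 0.015 + 0.01 + 0.038 = 0.063.
Setting f'(k) = n+g+δ gives 0.2·k^(0.2−1) = 0.063, hence k_gold = (0.2/0.063)^(1/0.8) ≈ 4.2375.
y_gold = 4.2375^0.2 ≈ 1.3348.

(a) k_gold ≈ 4.238; (b) y_gold ≈ 1.335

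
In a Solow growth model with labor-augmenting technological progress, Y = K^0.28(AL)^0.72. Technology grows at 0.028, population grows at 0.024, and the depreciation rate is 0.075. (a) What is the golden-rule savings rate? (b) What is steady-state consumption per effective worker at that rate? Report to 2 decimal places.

(a) s_gold = 0.28; (b) c_gold ≈ 0.98

The effective depreciation rate is n + g + δ = 0.024 + 0.028 + 0.075 = 0.127.
For Cobb-Douglas, s_gold equals capital's share: s_gold = 0.28.
Golden rule sets MPK = n+g+δ: 0.28·k^(0.28−1) = 0.127, so k_gold = (0.28/0.127)^(1/0.72) ≈ 2.9983.
y_gold = 2.9983^0.28 ≈ 1.3600; c_gold = (1−0.28)·y_gold ≈ 0.9792.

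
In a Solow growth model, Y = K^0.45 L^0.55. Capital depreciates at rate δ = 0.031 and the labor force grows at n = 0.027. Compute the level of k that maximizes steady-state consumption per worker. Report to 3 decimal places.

k_gold ≈ 41.475

Break-even investment rate: n + δ = 0.027 + 0.031 = 0.058.
Setting f'(k) = n+δ gives 0.45·k^(0.45−1) = 0.058, hence k_gold = (0.45/0.058)^(1/0.55) ≈ 41.4753.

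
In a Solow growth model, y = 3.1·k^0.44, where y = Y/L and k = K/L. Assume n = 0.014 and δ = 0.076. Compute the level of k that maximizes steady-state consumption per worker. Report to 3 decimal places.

The effective depreciation rate is n + δ = 0.014 + 0.076 = 0.09.
Setting f'(k) = n+δ gives 0.44·3.1·k^(0.44−1) = 0.09, hence k_gold = (0.44·3.1/0.09)^(1/0.56) ≈ 128.2815.

k_gold ≈ 128.282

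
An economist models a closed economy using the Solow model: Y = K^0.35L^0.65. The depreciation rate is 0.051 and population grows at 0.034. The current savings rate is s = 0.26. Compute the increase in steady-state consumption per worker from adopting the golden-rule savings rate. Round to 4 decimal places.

Δc ≈ 0.0417

Capital per worker breaks even when investment replaces (n + δ)·k; here n + δ = 0.085.
Current steady state (s = 0.26): k* = (0.26/0.085)^(1/0.65) ≈ 5.5848, y* = 5.5848^0.35 ≈ 1.8258, c* = (1−0.26)·1.8258 ≈ 1.3511.
Setting f'(k) = n+δ gives 0.35·k^(0.35−1) = 0.085, hence k_gold = (0.35/0.085)^(1/0.65) ≈ 8.8230.
y_gold = 8.8230^0.35 ≈ 2.1427, c_gold = y_gold − 0.085·k_gold ≈ 1.3928.
Gain: Δc = 1.3928 − 1.3511 ≈ 0.0417.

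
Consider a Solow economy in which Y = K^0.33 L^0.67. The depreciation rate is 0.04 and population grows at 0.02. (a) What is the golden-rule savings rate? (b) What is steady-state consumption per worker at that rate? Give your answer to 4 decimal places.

(a) s_gold = 0.3300; (b) c_gold ≈ 1.5514

n + δ = 0.02 + 0.04 = 0.06.
For Cobb-Douglas, s_gold equals capital's share: s_gold = 0.33.
Maximizing c = f(k) − (n+δ)·k gives f'(k) = n+δ, i.e. 0.33·k^(0.33−1) = 0.06, so k_gold = (0.33/0.06)^(1/0.67) ≈ 12.7356.
y_gold = 12.7356^0.33 ≈ 2.3156; c_gold = (1−0.33)·y_gold ≈ 1.5514.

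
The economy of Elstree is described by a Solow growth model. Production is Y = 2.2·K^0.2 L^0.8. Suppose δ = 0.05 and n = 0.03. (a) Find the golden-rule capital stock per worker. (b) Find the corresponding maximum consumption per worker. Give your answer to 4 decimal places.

(a) k_gold ≈ 8.4227; (b) c_gold ≈ 2.6953

Break-even investment rate: n + δ = 0.03 + 0.05 = 0.08.
Golden rule sets MPK = n+δ: 0.2·2.2·k^(0.2−1) = 0.08, so k_gold = (0.2·2.2/0.08)^(1/0.8) ≈ 8.4227.
y_gold = 2.2·8.4227^0.2 ≈ 3.3691; c_gold = y_gold − 0.08·k_gold ≈ 2.6953.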